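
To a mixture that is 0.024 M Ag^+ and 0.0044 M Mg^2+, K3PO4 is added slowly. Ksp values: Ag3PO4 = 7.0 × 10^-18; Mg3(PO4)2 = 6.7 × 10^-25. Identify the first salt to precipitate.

Each salt begins to precipitate when Q = Ksp, i.e. when [PO4^3-] reaches its threshold.
For Ag3PO4: 7.0 × 10^-18 = (0.024)^3 × [PO4^3-]  ⇒  [PO4^3-] = 5.1 × 10^-13 M.
For Mg3(PO4)2: 6.7 × 10^-25 = (0.0044)^3 × [PO4^3-]^2  ⇒  [PO4^3-] = 2.8 x 10^-9 M.
The salt with the lower threshold [PO4^3-] precipitates first: Ag3PO4.

Ag3PO4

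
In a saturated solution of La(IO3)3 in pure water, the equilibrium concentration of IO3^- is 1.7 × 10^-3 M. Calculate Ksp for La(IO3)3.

La(IO3)3(s) ⇌ La^3+ + 3 IO3^-
Stoichiometry gives [La^3+] = (1/3)[IO3^-] = 5.67 x 10^-4 M.
Ksp = [La^3+][IO3^-]^3
Ksp = 5.67 x 10^-4 × (1.7 × 10^-3)^3 = 2.8 × 10^-12

2.8 × 10^-12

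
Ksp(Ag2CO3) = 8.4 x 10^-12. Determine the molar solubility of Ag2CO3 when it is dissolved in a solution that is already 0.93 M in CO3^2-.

Ag2CO3(s) <=> 2 Ag^+ + CO3^2-
Ksp = [Ag^+]^2[CO3^2-]
Let s = moles of Ag2CO3 that dissolve per litre. [Ag^+] = 2s, [CO3^2-] = 0.93 + s ≈ 0.93 (common-ion effect: CO3^2- is already 0.93 M).
Ksp ≈ (2s)^2 × 0.93
s = 1.5 x 10^-6 M
Check: s = 1.5 x 10^-6 ≪ 0.93, so the approximation is valid.

s ≈ 1.5e-6 M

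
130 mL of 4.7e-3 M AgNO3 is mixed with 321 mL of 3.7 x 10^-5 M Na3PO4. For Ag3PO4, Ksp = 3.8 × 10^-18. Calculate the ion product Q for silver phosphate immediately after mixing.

Total volume = 130 + 321 = 451 mL.
[Ag^+] = 4.7 × 10^-3 × (130/451) = 1.35 × 10^-3 M
[PO4^3-] = 3.7 × 10^-5 × (321/451) = 2.63 x 10^-5 M
Ag3PO4(s) ⇌ 3 Ag^+(aq) + PO4^3-(aq), so Q = [Ag^+]^3[PO4^3-]
Q = (1.35 x 10^-3)^3(2.63 × 10^-5) = 6.5 × 10^-14
Q > Ksp, so Ag3PO4 will precipitate.

Q = 6.5 x 10^-14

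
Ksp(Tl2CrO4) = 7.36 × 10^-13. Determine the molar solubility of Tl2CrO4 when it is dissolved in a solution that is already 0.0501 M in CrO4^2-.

Tl2CrO4(s) <=> 2 Tl^+(aq) + CrO4^2-(aq)
Ksp = [Tl^+]^2[CrO4^2-]
Let s = moles of Tl2CrO4 that dissolve per litre. [Tl^+] = 2s, [CrO4^2-] = 0.0501 + s ≈ 0.0501 (Ksp is small, so little additional dissolves).
Ksp ≈ (2s)^2 × 0.0501
s = 1.92 x 10^-6 M
Check: s = 1.9 × 10^-6 ≪ 0.0501, so the approximation is valid.

s = 1.92e-6 M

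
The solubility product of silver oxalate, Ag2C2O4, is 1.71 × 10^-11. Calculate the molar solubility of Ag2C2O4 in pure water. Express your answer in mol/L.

Ag2C2O4(s) ⇌ 2 Ag^+(aq) + C2O4^2-(aq)
Ksp = [Ag^+]^2[C2O4^2-]
If s mol/L of Ag2C2O4 dissolves, [Ag^+] = 2s and [C2O4^2-] = s.
Substituting: Ksp = (2s)^2s = 4s^3
s^3 = 1.71 × 10^-11 / 4, so s = 1.62 × 10^-4 M

s = 1.62e-4 M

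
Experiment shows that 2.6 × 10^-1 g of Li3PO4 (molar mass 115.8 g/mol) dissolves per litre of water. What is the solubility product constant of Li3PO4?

Molar solubility s = (2.6 × 10^-1 g/L) / (115.8 g/mol) = 2.25 × 10^-3 M.
Li3PO4(s) ⇌ 3 Li^+ + PO4^3-
For each mole of Li3PO4 that dissolves: [Li^+] = 3s, [PO4^3-] = s.
Ksp = [Li^+]^3[PO4^3-]
So Ksp = (3s)^3 × s = 27s^4
With s = 2.25 x 10^-3: Ksp = 6.9 × 10^-10

Ksp = 6.9e-10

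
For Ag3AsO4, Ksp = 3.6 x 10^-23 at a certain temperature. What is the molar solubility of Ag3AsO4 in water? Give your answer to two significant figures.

s = 1.1e-6 M

Ag3AsO4(s) ⇌ 3 Ag^+ + AsO4^3-
Ksp = [Ag^+]^3[AsO4^3-]
If s mol/L of Ag3AsO4 dissolves, [Ag^+] = 3s and [AsO4^3-] = s.
Ksp = (3s)^3s = 27s^4
Solving, s = (3.6 x 10^-23/27)^(1/4) = 1.1 x 10^-6 M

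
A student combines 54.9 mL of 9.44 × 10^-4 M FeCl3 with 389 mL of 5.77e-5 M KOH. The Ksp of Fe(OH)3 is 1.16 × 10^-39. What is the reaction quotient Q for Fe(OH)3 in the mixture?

Total volume = 54.9 + 389 = 443.9 mL.
[Fe^3+] = 9.44 × 10^-4 × (54.9/443.9) = 1.168 × 10^-4 M
[OH^-] = 5.77 × 10^-5 × (389/443.9) = 5.056 x 10^-5 M
Fe(OH)3(s) <=> Fe^3+(aq) + 3 OH^-(aq), so Q = [Fe^3+][OH^-]^3
Q = (1.168 × 10^-4)(5.056 x 10^-5)^3 = 1.51 x 10^-17
Q > Ksp, so Fe(OH)3 will precipitate.

1.51 × 10^-17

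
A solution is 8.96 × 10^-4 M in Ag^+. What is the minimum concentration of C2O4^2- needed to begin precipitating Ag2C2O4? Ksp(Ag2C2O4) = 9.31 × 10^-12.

Ag2C2O4(s) <=> 2 Ag^+(aq) + C2O4^2-(aq)
Ksp = [Ag^+]^2[C2O4^2-]
Precipitation begins when Q = Ksp. With [Ag^+] = 8.96 × 10^-4 M:
9.31 × 10^-12 = (8.96 × 10^-4)^2 × [C2O4^2-]
[C2O4^2-] = (9.31 × 10^-12 / 8.028 x 10^-7) = 1.16 x 10^-5 M

[C2O4^2-] ≈ 1.16 × 10^-5 M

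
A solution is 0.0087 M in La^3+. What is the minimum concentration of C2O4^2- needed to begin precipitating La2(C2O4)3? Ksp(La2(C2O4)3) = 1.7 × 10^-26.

La2(C2O4)3(s) <=> 2 La^3+(aq) + 3 C2O4^2-(aq)
Ksp = [La^3+]^2[C2O4^2-]^3
Precipitation begins when Q = Ksp. With [La^3+] = 0.0087 M:
1.7 × 10^-26 = (0.0087)^2 × [C2O4^2-]^3
[C2O4^2-] = (1.7 × 10^-26 / 7.57 × 10^-5)^(1/3) = 6.1 × 10^-8 M

[C2O4^2-] = 6.1 × 10^-8 M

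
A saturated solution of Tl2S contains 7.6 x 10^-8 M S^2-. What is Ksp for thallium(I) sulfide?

Ksp = 1.8e-21

Tl2S(s) ⇌ 2 Tl^+(aq) + S^2-(aq)
Stoichiometry gives [Tl^+] = (2/1)[S^2-] = 1.52 × 10^-7 M.
Ksp = [Tl^+]^2[S^2-]
Ksp = (1.52 × 10^-7)^2 × 7.6 × 10^-8 = 1.8 × 10^-21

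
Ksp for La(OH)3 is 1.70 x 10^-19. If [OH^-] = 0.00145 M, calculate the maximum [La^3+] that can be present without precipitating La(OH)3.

[La^3+] ≈ 5.58 × 10^-11 M

La(OH)3(s) ⇌ La^3+ + 3 OH^-
Ksp = [La^3+][OH^-]^3
Precipitation begins when Q = Ksp. With [OH^-] = 0.00145 M:
1.70 x 10^-19 = (0.00145)^3 × [La^3+]
[La^3+] = (1.70 x 10^-19 / 3.049 × 10^-9) = 5.58 × 10^-11 M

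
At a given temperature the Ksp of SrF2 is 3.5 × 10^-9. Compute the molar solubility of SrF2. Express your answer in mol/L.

s = 9.6e-4 M

SrF2(s) ⇌ Sr^2+(aq) + 2 F^-(aq)
Ksp = [Sr^2+][F^-]^2
For each mole of SrF2 that dissolves: [Sr^2+] = s, [F^-] = 2s.
Ksp = s(2s)^2 = 4s^3
Solving, s = (3.5 × 10^-9/4)^(1/3) = 9.6 × 10^-4 M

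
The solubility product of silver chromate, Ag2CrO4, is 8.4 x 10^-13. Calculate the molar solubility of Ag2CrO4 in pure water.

5.9 x 10^-5 M

Ag2CrO4(s) <=> 2 Ag^+ + CrO4^2-
Ksp = [Ag^+]^2[CrO4^2-]
Let s = molar solubility. Then [Ag^+] = 2s and [CrO4^2-] = s.
Ksp = (2s)^2s = 4s^3
Solving, s = (8.4 x 10^-13/4)^(1/3) = 5.9 x 10^-5 M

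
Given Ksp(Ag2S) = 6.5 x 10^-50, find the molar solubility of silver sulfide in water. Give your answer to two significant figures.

Ag2S(s) <=> 2 Ag^+ + S^2-
Ksp = [Ag^+]^2[S^2-]
If s mol/L of Ag2S dissolves, [Ag^+] = 2s and [S^2-] = s.
Ksp = (2s)^2s = 4s^3
s = (6.5 x 10^-50 / 4)^(1/3) = 2.5 × 10^-17 M

s = 2.5e-17 M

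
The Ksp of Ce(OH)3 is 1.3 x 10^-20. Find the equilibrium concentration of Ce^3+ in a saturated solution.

Ce(OH)3(s) ⇌ Ce^3+(aq) + 3 OH^-(aq)
Ksp = [Ce^3+][OH^-]^3
If s mol/L of Ce(OH)3 dissolves, [Ce^3+] = s and [OH^-] = 3s.
So Ksp = s × (3s)^3 = 27s^4
s = (1.3 x 10^-20 / 27)^(1/4) = 4.68 × 10^-6 M
[Ce^3+] = s = 4.7 × 10^-6 M

4.7 x 10^-6 M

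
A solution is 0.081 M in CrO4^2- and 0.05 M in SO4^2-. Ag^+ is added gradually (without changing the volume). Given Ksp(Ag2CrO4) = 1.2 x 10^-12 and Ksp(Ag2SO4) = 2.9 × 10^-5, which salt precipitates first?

Each salt begins to precipitate when Q = Ksp, i.e. when [Ag^+] reaches its threshold.
For Ag2CrO4: 1.2 x 10^-12 = 0.081 × [Ag^+]^2  ⇒  [Ag^+] = 3.8 x 10^-6 M.
For Ag2SO4: 2.9 × 10^-5 = 0.05 × [Ag^+]^2  ⇒  [Ag^+] = 2.4 × 10^-2 M.
The salt with the lower threshold [Ag^+] precipitates first: Ag2CrO4.

Ag2CrO4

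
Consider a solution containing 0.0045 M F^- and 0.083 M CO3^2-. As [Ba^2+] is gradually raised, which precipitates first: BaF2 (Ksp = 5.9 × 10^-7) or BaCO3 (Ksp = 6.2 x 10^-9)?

Each salt begins to precipitate when Q = Ksp, i.e. when [Ba^2+] reaches its threshold.
For BaF2: 5.9 × 10^-7 = (0.0045)^2 × [Ba^2+]  ⇒  [Ba^2+] = 2.9 × 10^-2 M.
For BaCO3: 6.2 x 10^-9 = 0.083 × [Ba^2+]  ⇒  [Ba^2+] = 7.5 x 10^-8 M.
The salt with the lower threshold [Ba^2+] precipitates first: BaCO3.

BaCO3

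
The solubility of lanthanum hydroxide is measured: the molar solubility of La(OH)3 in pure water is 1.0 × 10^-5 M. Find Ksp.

La(OH)3(s) ⇌ La^3+ + 3 OH^-
Let s = molar solubility. Then [La^3+] = s and [OH^-] = 3s.
Ksp = [La^3+][OH^-]^3
Substituting: Ksp = s(3s)^3 = 27s^4
Ksp = 27 × (1.0 x 10^-5)^4 = 2.7 × 10^-19

Ksp ≈ 2.7 x 10^-19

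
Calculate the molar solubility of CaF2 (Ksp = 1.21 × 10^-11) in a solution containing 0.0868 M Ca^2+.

CaF2(s) ⇌ Ca^2+(aq) + 2 F^-(aq)
Ksp = [Ca^2+][F^-]^2
If s mol/L dissolves here, [Ca^2+] = 0.0868 + s ≈ 0.0868, [F^-] = 2s (since the Ca^2+ already present dominates).
Ksp ≈ 0.0868 × (2s)^2
s = 5.90 × 10^-6 M
Check: s = 5.9 × 10^-6 ≪ 0.0868, so the approximation is valid.

5.90 × 10^-6 M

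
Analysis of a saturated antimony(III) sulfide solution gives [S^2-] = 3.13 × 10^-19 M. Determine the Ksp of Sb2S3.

Sb2S3(s) <=> 2 Sb^3+(aq) + 3 S^2-(aq)
Stoichiometry gives [Sb^3+] = (2/3)[S^2-] = 2.087 × 10^-19 M.
Ksp = [Sb^3+]^2[S^2-]^3
Ksp = (2.087 × 10^-19)^2 × (3.13 × 10^-19)^3 = 1.34 × 10^-93

Ksp = 1.34e-93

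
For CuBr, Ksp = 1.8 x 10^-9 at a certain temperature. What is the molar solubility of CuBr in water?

CuBr(s) ⇌ Cu^+ + Br^-
Ksp = [Cu^+][Br^-]
Let s = molar solubility. Then [Cu^+] = s and [Br^-] = s.
Ksp = s^2
s = (1.8 x 10^-9)^(1/2) = 4.2 × 10^-5 M

4.2 x 10^-5 M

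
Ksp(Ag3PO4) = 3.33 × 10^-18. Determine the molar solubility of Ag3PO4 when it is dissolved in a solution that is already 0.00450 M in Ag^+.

s = 3.65 × 10^-11 M

Ag3PO4(s) ⇌ 3 Ag^+(aq) + PO4^3-(aq)
Ksp = [Ag^+]^3[PO4^3-]
Let s = moles of Ag3PO4 that dissolve per litre. [Ag^+] = 0.00450 + 3s ≈ 0.00450, [PO4^3-] = s (Ksp is small, so little additional dissolves).
Ksp ≈ (0.00450)^3 × s
s = 3.65 × 10^-11 M
Check: 3s = 1.1 x 10^-10 ≪ 0.00450, so the approximation is valid.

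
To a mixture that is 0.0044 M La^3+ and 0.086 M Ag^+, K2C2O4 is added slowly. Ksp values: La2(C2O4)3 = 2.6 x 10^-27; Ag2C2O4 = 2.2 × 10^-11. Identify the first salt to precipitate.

Each salt begins to precipitate when Q = Ksp, i.e. when [C2O4^2-] reaches its threshold.
For La2(C2O4)3: 2.6 x 10^-27 = (0.0044)^2 × [C2O4^2-]^3  ⇒  [C2O4^2-] = 5.1 × 10^-8 M.
For Ag2C2O4: 2.2 × 10^-11 = (0.086)^2 × [C2O4^2-]  ⇒  [C2O4^2-] = 3.0 × 10^-9 M.
The salt with the lower threshold [C2O4^2-] precipitates first: Ag2C2O4.

Ag2C2O4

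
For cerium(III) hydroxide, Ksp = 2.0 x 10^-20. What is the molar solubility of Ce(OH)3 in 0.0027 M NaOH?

Ce(OH)3(s) ⇌ Ce^3+(aq) + 3 OH^-(aq)
Ksp = [Ce^3+][OH^-]^3
If s mol/L dissolves here, [Ce^3+] = s, [OH^-] = 0.0027 + 3s ≈ 0.0027 (common-ion effect: OH^- is already 0.0027 M).
Ksp ≈ s × (0.0027)^3
s = 1.0 × 10^-12 M
Check: 3s = 3.0 x 10^-12 ≪ 0.0027, so the approximation is valid.

s = 1.0 × 10^-12 M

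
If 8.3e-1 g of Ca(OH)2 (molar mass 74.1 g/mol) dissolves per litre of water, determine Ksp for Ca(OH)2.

Ksp ≈ 5.6 × 10^-6

Molar solubility s = (8.3 × 10^-1 g/L) / (74.1 g/mol) = 1.12 × 10^-2 M.
Ca(OH)2(s) ⇌ Ca^2+ + 2 OH^-
If s mol/L of Ca(OH)2 dissolves, [Ca^2+] = s and [OH^-] = 2s.
Ksp = [Ca^2+][OH^-]^2
So Ksp = s × (2s)^2 = 4s^3
Ksp = 4 × (1.12 × 10^-2)^3 = 5.6 × 10^-6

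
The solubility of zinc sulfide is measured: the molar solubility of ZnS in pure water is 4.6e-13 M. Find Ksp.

Ksp ≈ 2.1 × 10^-25

ZnS(s) <=> Zn^2+(aq) + S^2-(aq)
If s mol/L of ZnS dissolves, [Zn^2+] = s and [S^2-] = s.
Ksp = [Zn^2+][S^2-]
Ksp = s × s = s^2
With s = 4.6 × 10^-13: Ksp = 2.1 × 10^-25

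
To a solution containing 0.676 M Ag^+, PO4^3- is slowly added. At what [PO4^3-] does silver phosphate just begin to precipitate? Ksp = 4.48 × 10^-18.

Ag3PO4(s) <=> 3 Ag^+(aq) + PO4^3-(aq)
Ksp = [Ag^+]^3[PO4^3-]
Precipitation begins when Q = Ksp. With [Ag^+] = 0.676 M:
4.48 × 10^-18 = (0.676)^3 × [PO4^3-]
[PO4^3-] = (4.48 × 10^-18 / 3.089 × 10^-1) = 1.45 x 10^-17 M

1.45 x 10^-17 M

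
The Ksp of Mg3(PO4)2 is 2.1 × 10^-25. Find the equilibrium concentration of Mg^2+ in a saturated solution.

[Mg^2+] = 1.4e-5 M

Mg3(PO4)2(s) <=> 3 Mg^2+ + 2 PO4^3-
Ksp = [Mg^2+]^3[PO4^3-]^2
With molar solubility s: [Mg^2+] = 3s, [PO4^3-] = 2s.
Ksp = (3s)^3(2s)^2 = 108s^5
Solving, s = (2.1 × 10^-25/108)^(1/5) = 4.55 × 10^-6 M
[Mg^2+] = 3s = 1.4 × 10^-5 M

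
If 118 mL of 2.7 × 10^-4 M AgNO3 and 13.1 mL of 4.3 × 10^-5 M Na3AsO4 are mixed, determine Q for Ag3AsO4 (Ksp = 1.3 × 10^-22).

Total volume = 118 + 13.1 = 131.1 mL.
[Ag^+] = 2.7 x 10^-4 × (118/131.1) = 2.43 x 10^-4 M
[AsO4^3-] = 4.3 x 10^-5 × (13.1/131.1) = 4.30 × 10^-6 M
Ag3AsO4(s) ⇌ 3 Ag^+ + AsO4^3-, so Q = [Ag^+]^3[AsO4^3-]
Q = (2.43 x 10^-4)^3(4.30 × 10^-6) = 6.2 × 10^-17
Q > Ksp, so Ag3AsO4 will precipitate.

6.2 × 10^-17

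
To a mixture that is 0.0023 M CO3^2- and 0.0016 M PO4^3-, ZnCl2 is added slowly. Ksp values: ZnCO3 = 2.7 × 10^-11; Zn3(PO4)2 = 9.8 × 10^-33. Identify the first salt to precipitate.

Each salt begins to precipitate when Q = Ksp, i.e. when [Zn^2+] reaches its threshold.
For ZnCO3: 2.7 × 10^-11 = 0.0023 × [Zn^2+]  ⇒  [Zn^2+] = 1.2 × 10^-8 M.
For Zn3(PO4)2: 9.8 × 10^-33 = (0.0016)^2 × [Zn^2+]^3  ⇒  [Zn^2+] = 1.6 x 10^-9 M.
The salt with the lower threshold [Zn^2+] precipitates first: Zn3(PO4)2.

Zn3(PO4)2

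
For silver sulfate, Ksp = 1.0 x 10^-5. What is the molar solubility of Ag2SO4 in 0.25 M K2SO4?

3.2 × 10^-3 M

Ag2SO4(s) ⇌ 2 Ag^+(aq) + SO4^2-(aq)
Ksp = [Ag^+]^2[SO4^2-]
Let s be the molar solubility in this solution. [Ag^+] = 2s, [SO4^2-] = 0.25 + s ≈ 0.25 (common-ion effect: SO4^2- is already 0.25 M).
Ksp ≈ (2s)^2 × 0.25
s = 3.2 × 10^-3 M
Check: s = 3.2 × 10^-3 ≪ 0.25, so the approximation is valid.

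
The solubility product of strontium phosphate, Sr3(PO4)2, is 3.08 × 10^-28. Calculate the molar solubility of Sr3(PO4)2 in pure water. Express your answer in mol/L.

Sr3(PO4)2(s) ⇌ 3 Sr^2+ + 2 PO4^3-
Ksp = [Sr^2+]^3[PO4^3-]^2
Let s = molar solubility. Then [Sr^2+] = 3s and [PO4^3-] = 2s.
So Ksp = (3s)^3 × (2s)^2 = 108s^5
Solving, s = (3.08 × 10^-28/108)^(1/5) = 1.23 × 10^-6 M

s = 1.23e-6 M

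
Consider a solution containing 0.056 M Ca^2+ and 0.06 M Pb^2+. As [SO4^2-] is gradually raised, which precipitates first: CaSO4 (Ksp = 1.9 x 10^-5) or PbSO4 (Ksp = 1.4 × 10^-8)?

PbSO4

Each salt begins to precipitate when Q = Ksp, i.e. when [SO4^2-] reaches its threshold.
For CaSO4: 1.9 x 10^-5 = 0.056 × [SO4^2-]  ⇒  [SO4^2-] = 3.4 x 10^-4 M.
For PbSO4: 1.4 × 10^-8 = 0.06 × [SO4^2-]  ⇒  [SO4^2-] = 2.3 × 10^-7 M.
The salt with the lower threshold [SO4^2-] precipitates first: PbSO4.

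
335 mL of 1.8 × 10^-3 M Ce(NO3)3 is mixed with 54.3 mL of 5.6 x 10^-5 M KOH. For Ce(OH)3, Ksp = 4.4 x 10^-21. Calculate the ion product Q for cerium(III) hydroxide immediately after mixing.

Total volume = 335 + 54.3 = 389.3 mL.
[Ce^3+] = 1.8 × 10^-3 × (335/389.3) = 1.55 x 10^-3 M
[OH^-] = 5.6 × 10^-5 × (54.3/389.3) = 7.81 × 10^-6 M
Ce(OH)3(s) ⇌ Ce^3+(aq) + 3 OH^-(aq), so Q = [Ce^3+][OH^-]^3
Q = (1.55 x 10^-3)(7.81 × 10^-6)^3 = 7.4 x 10^-19
Q > Ksp, so Ce(OH)3 will precipitate.

Q ≈ 7.4 × 10^-19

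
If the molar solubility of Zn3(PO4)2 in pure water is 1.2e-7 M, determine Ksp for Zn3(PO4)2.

Zn3(PO4)2(s) <=> 3 Zn^2+ + 2 PO4^3-
For each mole of Zn3(PO4)2 that dissolves: [Zn^2+] = 3s, [PO4^3-] = 2s.
Ksp = [Zn^2+]^3[PO4^3-]^2
So Ksp = (3s)^3 × (2s)^2 = 108s^5
With s = 1.2 × 10^-7: Ksp = 2.7 × 10^-33

Ksp ≈ 2.7e-33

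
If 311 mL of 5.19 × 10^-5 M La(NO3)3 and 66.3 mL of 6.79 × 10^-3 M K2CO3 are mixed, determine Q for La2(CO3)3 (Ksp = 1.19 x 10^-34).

Total volume = 311 + 66.3 = 377.3 mL.
[La^3+] = 5.19 × 10^-5 × (311/377.3) = 4.278 x 10^-5 M
[CO3^2-] = 6.79 × 10^-3 × (66.3/377.3) = 1.193 x 10^-3 M
La2(CO3)3(s) ⇌ 2 La^3+(aq) + 3 CO3^2-(aq), so Q = [La^3+]^2[CO3^2-]^3
Q = (4.278 × 10^-5)^2(1.193 x 10^-3)^3 = 3.11 × 10^-18
Q > Ksp, so La2(CO3)3 will precipitate.

Q ≈ 3.11e-18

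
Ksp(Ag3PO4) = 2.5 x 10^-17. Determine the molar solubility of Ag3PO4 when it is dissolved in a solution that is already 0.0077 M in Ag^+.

5.5 × 10^-11 M

Ag3PO4(s) ⇌ 3 Ag^+(aq) + PO4^3-(aq)
Ksp = [Ag^+]^3[PO4^3-]
If s mol/L dissolves here, [Ag^+] = 0.0077 + 3s ≈ 0.0077, [PO4^3-] = s (since the Ag^+ already present dominates).
Ksp ≈ (0.0077)^3 × s
s = 5.5 x 10^-11 M
Check: 3s = 1.6 × 10^-10 ≪ 0.0077, so the approximation is valid.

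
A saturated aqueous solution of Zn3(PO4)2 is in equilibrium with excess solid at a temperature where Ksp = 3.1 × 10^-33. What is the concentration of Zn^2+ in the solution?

Zn3(PO4)2(s) ⇌ 3 Zn^2+ + 2 PO4^3-
Ksp = [Zn^2+]^3[PO4^3-]^2
For each mole of Zn3(PO4)2 that dissolves: [Zn^2+] = 3s, [PO4^3-] = 2s.
So Ksp = (3s)^3 × (2s)^2 = 108s^5
s^5 = 3.1 × 10^-33 / 108, so s = 1.23 × 10^-7 M
[Zn^2+] = 3s = 3.7 × 10^-7 M

3.7e-7 M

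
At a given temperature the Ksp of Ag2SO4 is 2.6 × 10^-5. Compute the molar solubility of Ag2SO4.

Ag2SO4(s) ⇌ 2 Ag^+(aq) + SO4^2-(aq)
Ksp = [Ag^+]^2[SO4^2-]
Let s = molar solubility. Then [Ag^+] = 2s and [SO4^2-] = s.
So Ksp = (2s)^2 × s = 4s^3
Solving, s = (2.6 × 10^-5/4)^(1/3) = 1.9 × 10^-2 M

s ≈ 1.9 x 10^-2 M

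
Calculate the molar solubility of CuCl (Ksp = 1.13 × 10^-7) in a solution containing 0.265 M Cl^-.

CuCl(s) ⇌ Cu^+(aq) + Cl^-(aq)
Ksp = [Cu^+][Cl^-]
Let s = moles of CuCl that dissolve per litre. [Cu^+] = s, [Cl^-] = 0.265 + s ≈ 0.265 (Ksp is small, so little additional dissolves).
Ksp ≈ s × 0.265
s = 4.26 × 10^-7 M
Check: s = 4.3 × 10^-7 ≪ 0.265, so the approximation is valid.

4.26e-7 M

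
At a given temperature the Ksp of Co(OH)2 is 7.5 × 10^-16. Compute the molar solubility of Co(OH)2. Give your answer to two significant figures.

s = 5.7e-6 M

Co(OH)2(s) <=> Co^2+(aq) + 2 OH^-(aq)
Ksp = [Co^2+][OH^-]^2
If s mol/L of Co(OH)2 dissolves, [Co^2+] = s and [OH^-] = 2s.
Substituting: Ksp = s(2s)^2 = 4s^3
s^3 = 7.5 × 10^-16 / 4, so s = 5.7 x 10^-6 M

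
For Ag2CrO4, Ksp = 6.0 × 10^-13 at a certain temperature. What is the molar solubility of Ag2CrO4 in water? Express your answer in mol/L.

Ag2CrO4(s) ⇌ 2 Ag^+(aq) + CrO4^2-(aq)
Ksp = [Ag^+]^2[CrO4^2-]
Let s = molar solubility. Then [Ag^+] = 2s and [CrO4^2-] = s.
Ksp = (2s)^2s = 4s^3
Solving, s = (6.0 × 10^-13/4)^(1/3) = 5.3 × 10^-5 M

s ≈ 5.3e-5 M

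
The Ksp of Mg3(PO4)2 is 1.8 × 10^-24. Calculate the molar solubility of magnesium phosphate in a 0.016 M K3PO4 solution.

6.4 × 10^-8 M

Mg3(PO4)2(s) <=> 3 Mg^2+ + 2 PO4^3-
Ksp = [Mg^2+]^3[PO4^3-]^2
Let s be the molar solubility in this solution. [Mg^2+] = 3s, [PO4^3-] = 0.016 + 2s ≈ 0.016 (Ksp is small, so little additional dissolves).
Ksp ≈ (3s)^3 × (0.016)^2
s = 6.4 × 10^-8 M
Check: 2s = 1.3 × 10^-7 ≪ 0.016, so the approximation is valid.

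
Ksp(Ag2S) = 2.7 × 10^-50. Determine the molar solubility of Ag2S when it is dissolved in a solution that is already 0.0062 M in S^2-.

Ag2S(s) ⇌ 2 Ag^+ + S^2-
Ksp = [Ag^+]^2[S^2-]
Let s be the molar solubility in this solution. [Ag^+] = 2s, [S^2-] = 0.0062 + s ≈ 0.0062 (since the S^2- already present dominates).
Ksp ≈ (2s)^2 × 0.0062
s = 1.0 × 10^-24 M
Check: s = 1.0 x 10^-24 ≪ 0.0062, so the approximation is valid.

s ≈ 1.0 × 10^-24 M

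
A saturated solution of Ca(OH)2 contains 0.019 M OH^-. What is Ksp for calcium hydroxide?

Ca(OH)2(s) ⇌ Ca^2+(aq) + 2 OH^-(aq)
Stoichiometry gives [Ca^2+] = (1/2)[OH^-] = 9.50 × 10^-3 M.
Ksp = [Ca^2+][OH^-]^2
Ksp = 9.50 x 10^-3 × (1.9 x 10^-2)^2 = 3.4 × 10^-6

Ksp ≈ 3.4 × 10^-6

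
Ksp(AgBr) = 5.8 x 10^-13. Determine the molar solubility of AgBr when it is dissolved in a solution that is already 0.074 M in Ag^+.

7.8 × 10^-12 M

AgBr(s) ⇌ Ag^+ + Br^-
Ksp = [Ag^+][Br^-]
Let s = moles of AgBr that dissolve per litre. [Ag^+] = 0.074 + s ≈ 0.074, [Br^-] = s (common-ion effect: Ag^+ is already 0.074 M).
Ksp ≈ 0.074 × s
s = 7.8 × 10^-12 M
Check: s = 7.8 × 10^-12 ≪ 0.074, so the approximation is valid.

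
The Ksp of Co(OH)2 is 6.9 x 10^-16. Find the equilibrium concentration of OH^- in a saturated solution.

[OH^-] = 1.1 x 10^-5 M

Co(OH)2(s) ⇌ Co^2+(aq) + 2 OH^-(aq)
Ksp = [Co^2+][OH^-]^2
With molar solubility s: [Co^2+] = s, [OH^-] = 2s.
So Ksp = s × (2s)^2 = 4s^3
s = (6.9 x 10^-16 / 4)^(1/3) = 5.57 × 10^-6 M
[OH^-] = 2s = 1.1 x 10^-5 M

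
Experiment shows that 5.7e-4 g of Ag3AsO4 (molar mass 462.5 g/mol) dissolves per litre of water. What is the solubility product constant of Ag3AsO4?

Molar solubility s = (5.7 × 10^-4 g/L) / (462.5 g/mol) = 1.23 × 10^-6 M.
Ag3AsO4(s) ⇌ 3 Ag^+(aq) + AsO4^3-(aq)
With molar solubility s: [Ag^+] = 3s, [AsO4^3-] = s.
Ksp = [Ag^+]^3[AsO4^3-]
So Ksp = (3s)^3 × s = 27s^4
Ksp = 27 × (1.23 x 10^-6)^4 = 6.2 x 10^-23

Ksp ≈ 6.2 x 10^-23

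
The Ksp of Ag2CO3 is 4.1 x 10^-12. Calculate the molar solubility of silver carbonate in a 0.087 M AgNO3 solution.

Ag2CO3(s) ⇌ 2 Ag^+ + CO3^2-
Ksp = [Ag^+]^2[CO3^2-]
If s mol/L dissolves here, [Ag^+] = 0.087 + 2s ≈ 0.087, [CO3^2-] = s (common-ion effect: Ag^+ is already 0.087 M).
Ksp ≈ (0.087)^2 × s
s = 5.4 × 10^-10 M
Check: 2s = 1.1 x 10^-9 ≪ 0.087, so the approximation is valid.

s ≈ 5.4 × 10^-10 M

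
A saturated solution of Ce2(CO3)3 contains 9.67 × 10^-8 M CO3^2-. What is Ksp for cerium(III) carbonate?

Ce2(CO3)3(s) ⇌ 2 Ce^3+(aq) + 3 CO3^2-(aq)
Stoichiometry gives [Ce^3+] = (2/3)[CO3^2-] = 6.447 x 10^-8 M.
Ksp = [Ce^3+]^2[CO3^2-]^3
Ksp = (6.447 x 10^-8)^2 × (9.67 x 10^-8)^3 = 3.76 × 10^-36

Ksp ≈ 3.76 x 10^-36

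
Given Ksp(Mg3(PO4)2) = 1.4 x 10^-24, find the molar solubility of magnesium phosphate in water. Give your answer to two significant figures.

6.6 × 10^-6 M

Mg3(PO4)2(s) ⇌ 3 Mg^2+ + 2 PO4^3-
Ksp = [Mg^2+]^3[PO4^3-]^2
If s mol/L of Mg3(PO4)2 dissolves, [Mg^2+] = 3s and [PO4^3-] = 2s.
Ksp = (3s)^3(2s)^2 = 108s^5
s = (1.4 x 10^-24 / 108)^(1/5) = 6.6 × 10^-6 M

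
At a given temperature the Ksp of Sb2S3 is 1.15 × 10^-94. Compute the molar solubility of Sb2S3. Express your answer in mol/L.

s ≈ 6.39e-20 M

Sb2S3(s) <=> 2 Sb^3+(aq) + 3 S^2-(aq)
Ksp = [Sb^3+]^2[S^2-]^3
Let s = molar solubility. Then [Sb^3+] = 2s and [S^2-] = 3s.
Substituting: Ksp = (2s)^2(3s)^3 = 108s^5
s^5 = 1.15 × 10^-94 / 108, so s = 6.39 × 10^-20 M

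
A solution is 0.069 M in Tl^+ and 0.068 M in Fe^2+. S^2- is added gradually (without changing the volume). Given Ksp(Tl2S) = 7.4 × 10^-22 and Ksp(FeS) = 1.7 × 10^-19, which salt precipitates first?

Each salt begins to precipitate when Q = Ksp, i.e. when [S^2-] reaches its threshold.
For Tl2S: 7.4 × 10^-22 = (0.069)^2 × [S^2-]  ⇒  [S^2-] = 1.6 × 10^-19 M.
For FeS: 1.7 × 10^-19 = 0.068 × [S^2-]  ⇒  [S^2-] = 2.5 x 10^-18 M.
The salt with the lower threshold [S^2-] precipitates first: Tl2S.

Tl2S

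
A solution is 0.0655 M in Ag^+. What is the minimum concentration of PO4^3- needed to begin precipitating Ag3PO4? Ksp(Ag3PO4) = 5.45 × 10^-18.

Ag3PO4(s) <=> 3 Ag^+ + PO4^3-
Ksp = [Ag^+]^3[PO4^3-]
Precipitation begins when Q = Ksp. With [Ag^+] = 0.0655 M:
5.45 × 10^-18 = (0.0655)^3 × [PO4^3-]
[PO4^3-] = (5.45 × 10^-18 / 2.810 × 10^-4) = 1.94 x 10^-14 M

[PO4^3-] ≈ 1.94e-14 M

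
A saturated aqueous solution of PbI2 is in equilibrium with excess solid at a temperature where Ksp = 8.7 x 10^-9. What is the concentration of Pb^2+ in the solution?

PbI2(s) <=> Pb^2+(aq) + 2 I^-(aq)
Ksp = [Pb^2+][I^-]^2
If s mol/L of PbI2 dissolves, [Pb^2+] = s and [I^-] = 2s.
So Ksp = s × (2s)^2 = 4s^3
s = (8.7 x 10^-9 / 4)^(1/3) = 1.30 x 10^-3 M
[Pb^2+] = s = 1.3 × 10^-3 M

[Pb^2+] = 1.3e-3 M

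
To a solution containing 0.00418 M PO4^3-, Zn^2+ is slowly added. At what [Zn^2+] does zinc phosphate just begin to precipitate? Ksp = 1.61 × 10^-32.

[Zn^2+] ≈ 9.73e-10 M

Zn3(PO4)2(s) ⇌ 3 Zn^2+ + 2 PO4^3-
Ksp = [Zn^2+]^3[PO4^3-]^2
Precipitation begins when Q = Ksp. With [PO4^3-] = 0.00418 M:
1.61 × 10^-32 = (0.00418)^2 × [Zn^2+]^3
[Zn^2+] = (1.61 × 10^-32 / 1.747 x 10^-5)^(1/3) = 9.73 × 10^-10 M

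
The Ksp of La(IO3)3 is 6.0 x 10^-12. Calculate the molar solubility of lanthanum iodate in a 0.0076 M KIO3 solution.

1.4e-5 M

La(IO3)3(s) ⇌ La^3+ + 3 IO3^-
Ksp = [La^3+][IO3^-]^3
Let s be the molar solubility in this solution. [La^3+] = s, [IO3^-] = 0.0076 + 3s ≈ 0.0076 (Ksp is small, so little additional dissolves).
Ksp ≈ s × (0.0076)^3
s = 1.4 × 10^-5 M
Check: 3s = 4.1 x 10^-5 ≪ 0.0076, so the approximation is valid.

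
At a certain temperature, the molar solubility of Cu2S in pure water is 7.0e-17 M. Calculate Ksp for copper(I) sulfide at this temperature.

1.4 × 10^-48

Cu2S(s) <=> 2 Cu^+ + S^2-
If s mol/L of Cu2S dissolves, [Cu^+] = 2s and [S^2-] = s.
Ksp = [Cu^+]^2[S^2-]
Ksp = (2s)^2s = 4s^3
With s = 7.0 × 10^-17: Ksp = 1.4 × 10^-48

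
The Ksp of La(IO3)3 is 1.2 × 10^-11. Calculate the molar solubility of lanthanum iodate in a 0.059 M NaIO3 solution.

5.8e-8 M

La(IO3)3(s) ⇌ La^3+(aq) + 3 IO3^-(aq)
Ksp = [La^3+][IO3^-]^3
Let s = moles of La(IO3)3 that dissolve per litre. [La^3+] = s, [IO3^-] = 0.059 + 3s ≈ 0.059 (since IO3^- from NaIO3 dominates).
Ksp ≈ s × (0.059)^3
s = 5.8 × 10^-8 M
Check: 3s = 1.8 x 10^-7 ≪ 0.059, so the approximation is valid.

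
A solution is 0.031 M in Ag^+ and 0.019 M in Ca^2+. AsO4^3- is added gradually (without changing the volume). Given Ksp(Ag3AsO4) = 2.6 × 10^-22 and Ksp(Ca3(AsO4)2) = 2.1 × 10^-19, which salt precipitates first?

Each salt begins to precipitate when Q = Ksp, i.e. when [AsO4^3-] reaches its threshold.
For Ag3AsO4: 2.6 × 10^-22 = (0.031)^3 × [AsO4^3-]  ⇒  [AsO4^3-] = 8.7 × 10^-18 M.
For Ca3(AsO4)2: 2.1 × 10^-19 = (0.019)^3 × [AsO4^3-]^2  ⇒  [AsO4^3-] = 1.7 × 10^-7 M.
The salt with the lower threshold [AsO4^3-] precipitates first: Ag3AsO4.

Ag3AsO4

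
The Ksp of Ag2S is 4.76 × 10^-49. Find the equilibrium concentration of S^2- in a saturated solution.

4.92e-17 M

Ag2S(s) ⇌ 2 Ag^+ + S^2-
Ksp = [Ag^+]^2[S^2-]
If s mol/L of Ag2S dissolves, [Ag^+] = 2s and [S^2-] = s.
So Ksp = (2s)^2 × s = 4s^3
s^3 = 4.76 × 10^-49 / 4, so s = 4.919 × 10^-17 M
[S^2-] = s = 4.92 × 10^-17 M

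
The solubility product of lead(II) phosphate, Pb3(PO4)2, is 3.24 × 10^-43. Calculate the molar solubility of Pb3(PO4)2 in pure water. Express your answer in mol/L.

s ≈ 1.25e-9 M

Pb3(PO4)2(s) ⇌ 3 Pb^2+(aq) + 2 PO4^3-(aq)
Ksp = [Pb^2+]^3[PO4^3-]^2
For each mole of Pb3(PO4)2 that dissolves: [Pb^2+] = 3s, [PO4^3-] = 2s.
So Ksp = (3s)^3 × (2s)^2 = 108s^5
s^5 = 3.24 × 10^-43 / 108, so s = 1.25 x 10^-9 M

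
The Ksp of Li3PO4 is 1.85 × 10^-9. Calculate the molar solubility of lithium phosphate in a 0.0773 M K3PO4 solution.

Li3PO4(s) <=> 3 Li^+ + PO4^3-
Ksp = [Li^+]^3[PO4^3-]
Let s be the molar solubility in this solution. [Li^+] = 3s, [PO4^3-] = 0.0773 + s ≈ 0.0773 (since PO4^3- from K3PO4 dominates).
Ksp ≈ (3s)^3 × 0.0773
s = 9.61 × 10^-4 M
Check: s = 9.6 x 10^-4 ≪ 0.0773, so the approximation is valid.

s ≈ 9.61 × 10^-4 M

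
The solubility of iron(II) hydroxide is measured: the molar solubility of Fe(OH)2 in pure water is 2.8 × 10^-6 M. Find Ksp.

8.8 × 10^-17

Fe(OH)2(s) ⇌ Fe^2+ + 2 OH^-
If s mol/L of Fe(OH)2 dissolves, [Fe^2+] = s and [OH^-] = 2s.
Ksp = [Fe^2+][OH^-]^2
Ksp = s(2s)^2 = 4s^3
With s = 2.8 × 10^-6: Ksp = 8.8 x 10^-17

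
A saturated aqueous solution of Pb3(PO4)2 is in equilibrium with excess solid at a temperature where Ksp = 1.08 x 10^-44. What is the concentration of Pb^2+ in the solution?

Pb3(PO4)2(s) ⇌ 3 Pb^2+(aq) + 2 PO4^3-(aq)
Ksp = [Pb^2+]^3[PO4^3-]^2
With molar solubility s: [Pb^2+] = 3s, [PO4^3-] = 2s.
Ksp = (3s)^3(2s)^2 = 108s^5
s^5 = 1.08 x 10^-44 / 108, so s = 6.310 × 10^-10 M
[Pb^2+] = 3s = 1.89 x 10^-9 M

[Pb^2+] ≈ 1.89 x 10^-9 M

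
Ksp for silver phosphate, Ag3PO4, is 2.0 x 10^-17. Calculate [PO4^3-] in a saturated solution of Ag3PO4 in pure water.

Ag3PO4(s) <=> 3 Ag^+(aq) + PO4^3-(aq)
Ksp = [Ag^+]^3[PO4^3-]
If s mol/L of Ag3PO4 dissolves, [Ag^+] = 3s and [PO4^3-] = s.
So Ksp = (3s)^3 × s = 27s^4
s^4 = 2.0 x 10^-17 / 27, so s = 2.93 x 10^-5 M
[PO4^3-] = s = 2.9 x 10^-5 M

[PO4^3-] = 2.9 × 10^-5 M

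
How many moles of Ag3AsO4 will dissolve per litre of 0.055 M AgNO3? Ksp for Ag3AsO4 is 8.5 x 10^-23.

s ≈ 5.1 × 10^-19 M

Ag3AsO4(s) ⇌ 3 Ag^+(aq) + AsO4^3-(aq)
Ksp = [Ag^+]^3[AsO4^3-]
If s mol/L dissolves here, [Ag^+] = 0.055 + 3s ≈ 0.055, [AsO4^3-] = s (common-ion effect: Ag^+ is already 0.055 M).
Ksp ≈ (0.055)^3 × s
s = 5.1 × 10^-19 M
Check: 3s = 1.5 × 10^-18 ≪ 0.055, so the approximation is valid.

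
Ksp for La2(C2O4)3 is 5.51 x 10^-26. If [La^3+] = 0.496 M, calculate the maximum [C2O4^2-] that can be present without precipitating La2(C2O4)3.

La2(C2O4)3(s) <=> 2 La^3+(aq) + 3 C2O4^2-(aq)
Ksp = [La^3+]^2[C2O4^2-]^3
Precipitation begins when Q = Ksp. With [La^3+] = 0.496 M:
5.51 x 10^-26 = (0.496)^2 × [C2O4^2-]^3
[C2O4^2-] = (5.51 x 10^-26 / 2.460 × 10^-1)^(1/3) = 6.07 × 10^-9 M

6.07 × 10^-9 M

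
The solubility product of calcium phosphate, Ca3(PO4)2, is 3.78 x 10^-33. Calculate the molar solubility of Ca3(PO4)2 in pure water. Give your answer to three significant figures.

Ca3(PO4)2(s) ⇌ 3 Ca^2+(aq) + 2 PO4^3-(aq)
Ksp = [Ca^2+]^3[PO4^3-]^2
Let s = molar solubility. Then [Ca^2+] = 3s and [PO4^3-] = 2s.
Substituting: Ksp = (3s)^3(2s)^2 = 108s^5
s^5 = 3.78 x 10^-33 / 108, so s = 1.28 × 10^-7 M

s = 1.28 × 10^-7 M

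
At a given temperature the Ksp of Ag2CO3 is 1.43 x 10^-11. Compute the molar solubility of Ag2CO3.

s ≈ 1.53 × 10^-4 M

Ag2CO3(s) ⇌ 2 Ag^+(aq) + CO3^2-(aq)
Ksp = [Ag^+]^2[CO3^2-]
With molar solubility s: [Ag^+] = 2s, [CO3^2-] = s.
So Ksp = (2s)^2 × s = 4s^3
s = (1.43 x 10^-11 / 4)^(1/3) = 1.53 × 10^-4 M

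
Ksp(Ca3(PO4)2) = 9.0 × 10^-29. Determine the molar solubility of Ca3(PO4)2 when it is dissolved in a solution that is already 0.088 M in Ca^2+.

Ca3(PO4)2(s) ⇌ 3 Ca^2+(aq) + 2 PO4^3-(aq)
Ksp = [Ca^2+]^3[PO4^3-]^2
Let s be the molar solubility in this solution. [Ca^2+] = 0.088 + 3s ≈ 0.088, [PO4^3-] = 2s (since the Ca^2+ already present dominates).
Ksp ≈ (0.088)^3 × (2s)^2
s = 1.8 x 10^-13 M
Check: 3s = 5.5 × 10^-13 ≪ 0.088, so the approximation is valid.

1.8e-13 M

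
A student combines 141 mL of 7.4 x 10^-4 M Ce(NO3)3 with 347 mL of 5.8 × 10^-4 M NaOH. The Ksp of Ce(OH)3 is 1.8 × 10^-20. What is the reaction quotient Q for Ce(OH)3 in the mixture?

Total volume = 141 + 347 = 488 mL.
[Ce^3+] = 7.4 × 10^-4 × (141/488) = 2.14 x 10^-4 M
[OH^-] = 5.8 x 10^-4 × (347/488) = 4.12 × 10^-4 M
Ce(OH)3(s) ⇌ Ce^3+(aq) + 3 OH^-(aq), so Q = [Ce^3+][OH^-]^3
Q = (2.14 x 10^-4)(4.12 × 10^-4)^3 = 1.5 × 10^-14
Q > Ksp, so Ce(OH)3 will precipitate.

1.5 × 10^-14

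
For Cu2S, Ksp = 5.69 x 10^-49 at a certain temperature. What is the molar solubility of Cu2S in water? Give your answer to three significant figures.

Cu2S(s) <=> 2 Cu^+ + S^2-
Ksp = [Cu^+]^2[S^2-]
For each mole of Cu2S that dissolves: [Cu^+] = 2s, [S^2-] = s.
Substituting: Ksp = (2s)^2s = 4s^3
s = (5.69 x 10^-49 / 4)^(1/3) = 5.22 x 10^-17 M

s = 5.22 × 10^-17 M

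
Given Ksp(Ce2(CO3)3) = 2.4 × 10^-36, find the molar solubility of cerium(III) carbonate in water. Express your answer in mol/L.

Ce2(CO3)3(s) ⇌ 2 Ce^3+ + 3 CO3^2-
Ksp = [Ce^3+]^2[CO3^2-]^3
With molar solubility s: [Ce^3+] = 2s, [CO3^2-] = 3s.
Ksp = (2s)^2(3s)^3 = 108s^5
Solving, s = (2.4 × 10^-36/108)^(1/5) = 2.9 × 10^-8 M

s ≈ 2.9e-8 M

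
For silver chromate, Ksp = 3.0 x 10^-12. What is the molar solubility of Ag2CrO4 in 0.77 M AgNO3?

Ag2CrO4(s) <=> 2 Ag^+ + CrO4^2-
Ksp = [Ag^+]^2[CrO4^2-]
Let s be the molar solubility in this solution. [Ag^+] = 0.77 + 2s ≈ 0.77, [CrO4^2-] = s (Ksp is small, so little additional dissolves).
Ksp ≈ (0.77)^2 × s
s = 5.1 × 10^-12 M
Check: 2s = 1.0 × 10^-11 ≪ 0.77, so the approximation is valid.

s = 5.1 × 10^-12 M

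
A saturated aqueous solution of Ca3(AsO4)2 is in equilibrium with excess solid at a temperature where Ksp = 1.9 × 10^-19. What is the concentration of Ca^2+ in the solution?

[Ca^2+] ≈ 2.1 × 10^-4 M

Ca3(AsO4)2(s) ⇌ 3 Ca^2+ + 2 AsO4^3-
Ksp = [Ca^2+]^3[AsO4^3-]^2
If s mol/L of Ca3(AsO4)2 dissolves, [Ca^2+] = 3s and [AsO4^3-] = 2s.
Ksp = (3s)^3(2s)^2 = 108s^5
s = (1.9 × 10^-19 / 108)^(1/5) = 7.06 x 10^-5 M
[Ca^2+] = 3s = 2.1 × 10^-4 M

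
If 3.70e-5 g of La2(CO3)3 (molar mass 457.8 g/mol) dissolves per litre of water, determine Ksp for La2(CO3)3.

Molar solubility s = (3.70 × 10^-5 g/L) / (457.8 g/mol) = 8.082 x 10^-8 M.
La2(CO3)3(s) ⇌ 2 La^3+(aq) + 3 CO3^2-(aq)
With molar solubility s: [La^3+] = 2s, [CO3^2-] = 3s.
Ksp = [La^3+]^2[CO3^2-]^3
Substituting: Ksp = (2s)^2(3s)^3 = 108s^5
Ksp = 108 × (8.082 x 10^-8)^5 = 3.72 × 10^-34

Ksp = 3.72e-34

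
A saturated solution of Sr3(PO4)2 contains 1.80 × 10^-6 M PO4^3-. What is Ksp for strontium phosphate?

Sr3(PO4)2(s) ⇌ 3 Sr^2+ + 2 PO4^3-
Stoichiometry gives [Sr^2+] = (3/2)[PO4^3-] = 2.700 x 10^-6 M.
Ksp = [Sr^2+]^3[PO4^3-]^2
Ksp = (2.700 × 10^-6)^3 × (1.80 × 10^-6)^2 = 6.38 × 10^-29

6.38 × 10^-29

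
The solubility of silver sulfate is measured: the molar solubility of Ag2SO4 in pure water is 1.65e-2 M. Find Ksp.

Ag2SO4(s) ⇌ 2 Ag^+ + SO4^2-
If s mol/L of Ag2SO4 dissolves, [Ag^+] = 2s and [SO4^2-] = s.
Ksp = [Ag^+]^2[SO4^2-]
So Ksp = (2s)^2 × s = 4s^3
With s = 1.65 × 10^-2: Ksp = 1.80 x 10^-5

Ksp ≈ 1.80e-5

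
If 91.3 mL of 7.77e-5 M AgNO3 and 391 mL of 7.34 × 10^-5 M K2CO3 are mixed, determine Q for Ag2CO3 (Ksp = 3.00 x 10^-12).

Q ≈ 1.29e-14

Total volume = 91.3 + 391 = 482.3 mL.
[Ag^+] = 7.77 x 10^-5 × (91.3/482.3) = 1.471 x 10^-5 M
[CO3^2-] = 7.34 x 10^-5 × (391/482.3) = 5.951 × 10^-5 M
Ag2CO3(s) ⇌ 2 Ag^+ + CO3^2-, so Q = [Ag^+]^2[CO3^2-]
Q = (1.471 × 10^-5)^2(5.951 × 10^-5) = 1.29 × 10^-14
Q < Ksp, so no precipitate of Ag2CO3 forms.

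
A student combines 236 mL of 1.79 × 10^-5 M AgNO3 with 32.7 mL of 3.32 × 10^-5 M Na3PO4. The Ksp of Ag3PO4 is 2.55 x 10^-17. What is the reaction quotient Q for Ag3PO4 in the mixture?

Q ≈ 1.57 × 10^-20

Total volume = 236 + 32.7 = 268.7 mL.
[Ag^+] = 1.79 x 10^-5 × (236/268.7) = 1.572 x 10^-5 M
[PO4^3-] = 3.32 x 10^-5 × (32.7/268.7) = 4.040 × 10^-6 M
Ag3PO4(s) ⇌ 3 Ag^+(aq) + PO4^3-(aq), so Q = [Ag^+]^3[PO4^3-]
Q = (1.572 x 10^-5)^3(4.040 x 10^-6) = 1.57 × 10^-20
Q < Ksp, so no precipitate of Ag3PO4 forms.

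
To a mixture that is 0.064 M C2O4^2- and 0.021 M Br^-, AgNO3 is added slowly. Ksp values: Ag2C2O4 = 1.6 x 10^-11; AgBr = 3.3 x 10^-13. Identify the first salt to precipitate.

AgBr

Precipitation of each salt starts when its ion product equals its Ksp.
For Ag2C2O4: 1.6 x 10^-11 = 0.064 × [Ag^+]^2  ⇒  [Ag^+] = 1.6 × 10^-5 M.
For AgBr: 3.3 x 10^-13 = 0.021 × [Ag^+]  ⇒  [Ag^+] = 1.6 × 10^-11 M.
The salt with the lower threshold [Ag^+] precipitates first: AgBr.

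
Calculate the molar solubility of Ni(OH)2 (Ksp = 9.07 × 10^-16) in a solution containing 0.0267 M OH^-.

1.27 × 10^-12 M

Ni(OH)2(s) ⇌ Ni^2+(aq) + 2 OH^-(aq)
Ksp = [Ni^2+][OH^-]^2
If s mol/L dissolves here, [Ni^2+] = s, [OH^-] = 0.0267 + 2s ≈ 0.0267 (since the OH^- already present dominates).
Ksp ≈ s × (0.0267)^2
s = 1.27 x 10^-12 M
Check: 2s = 2.5 × 10^-12 ≪ 0.0267, so the approximation is valid.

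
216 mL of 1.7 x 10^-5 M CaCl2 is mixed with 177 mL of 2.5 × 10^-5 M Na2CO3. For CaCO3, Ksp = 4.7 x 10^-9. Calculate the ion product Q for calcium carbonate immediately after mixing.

Q ≈ 1.1 x 10^-10

Total volume = 216 + 177 = 393 mL.
[Ca^2+] = 1.7 × 10^-5 × (216/393) = 9.34 × 10^-6 M
[CO3^2-] = 2.5 × 10^-5 × (177/393) = 1.13 × 10^-5 M
CaCO3(s) <=> Ca^2+ + CO3^2-, so Q = [Ca^2+][CO3^2-]
Q = (9.34 × 10^-6)(1.13 × 10^-5) = 1.1 × 10^-10
Q < Ksp, so no precipitate of CaCO3 forms.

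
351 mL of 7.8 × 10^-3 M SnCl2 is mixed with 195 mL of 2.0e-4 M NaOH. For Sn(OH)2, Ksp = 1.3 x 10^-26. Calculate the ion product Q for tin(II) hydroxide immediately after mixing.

Total volume = 351 + 195 = 546 mL.
[Sn^2+] = 7.8 × 10^-3 × (351/546) = 5.01 × 10^-3 M
[OH^-] = 2.0 x 10^-4 × (195/546) = 7.14 × 10^-5 M
Sn(OH)2(s) ⇌ Sn^2+(aq) + 2 OH^-(aq), so Q = [Sn^2+][OH^-]^2
Q = (5.01 × 10^-3)(7.14 x 10^-5)^2 = 2.6 × 10^-11
Q > Ksp, so Sn(OH)2 will precipitate.

Q ≈ 2.6e-11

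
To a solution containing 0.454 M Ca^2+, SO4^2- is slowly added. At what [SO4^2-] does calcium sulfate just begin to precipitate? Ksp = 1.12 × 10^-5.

CaSO4(s) ⇌ Ca^2+(aq) + SO4^2-(aq)
Ksp = [Ca^2+][SO4^2-]
Precipitation begins when Q = Ksp. With [Ca^2+] = 0.454 M:
1.12 × 10^-5 = (0.454) × [SO4^2-]
[SO4^2-] = (1.12 × 10^-5 / 4.54 x 10^-1) = 2.47 x 10^-5 M

2.47e-5 M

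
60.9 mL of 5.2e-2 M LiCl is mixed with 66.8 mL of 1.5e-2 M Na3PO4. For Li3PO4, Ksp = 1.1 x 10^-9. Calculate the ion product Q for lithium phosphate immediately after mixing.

Total volume = 60.9 + 66.8 = 127.7 mL.
[Li^+] = 5.2 × 10^-2 × (60.9/127.7) = 2.48 x 10^-2 M
[PO4^3-] = 1.5 × 10^-2 × (66.8/127.7) = 7.85 × 10^-3 M
Li3PO4(s) ⇌ 3 Li^+(aq) + PO4^3-(aq), so Q = [Li^+]^3[PO4^3-]
Q = (2.48 x 10^-2)^3(7.85 x 10^-3) = 1.2 x 10^-7
Q > Ksp, so Li3PO4 will precipitate.

Q = 1.2 × 10^-7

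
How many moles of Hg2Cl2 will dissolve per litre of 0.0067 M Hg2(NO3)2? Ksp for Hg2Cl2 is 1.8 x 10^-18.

Hg2Cl2(s) <=> Hg2^2+ + 2 Cl^-
Ksp = [Hg2^2+][Cl^-]^2
Let s = moles of Hg2Cl2 that dissolve per litre. [Hg2^2+] = 0.0067 + s ≈ 0.0067, [Cl^-] = 2s (Ksp is small, so little additional dissolves).
Ksp ≈ 0.0067 × (2s)^2
s = 8.2 × 10^-9 M
Check: s = 8.2 × 10^-9 ≪ 0.0067, so the approximation is valid.

s ≈ 8.2 x 10^-9 M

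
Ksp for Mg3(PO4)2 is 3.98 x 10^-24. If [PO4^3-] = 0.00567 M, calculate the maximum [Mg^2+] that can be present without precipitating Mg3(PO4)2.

[Mg^2+] ≈ 4.98 x 10^-7 M

Mg3(PO4)2(s) ⇌ 3 Mg^2+(aq) + 2 PO4^3-(aq)
Ksp = [Mg^2+]^3[PO4^3-]^2
Precipitation begins when Q = Ksp. With [PO4^3-] = 0.00567 M:
3.98 x 10^-24 = (0.00567)^2 × [Mg^2+]^3
[Mg^2+] = (3.98 x 10^-24 / 3.215 x 10^-5)^(1/3) = 4.98 × 10^-7 M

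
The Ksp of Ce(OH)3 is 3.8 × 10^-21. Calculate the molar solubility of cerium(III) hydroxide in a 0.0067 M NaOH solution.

Ce(OH)3(s) <=> Ce^3+(aq) + 3 OH^-(aq)
Ksp = [Ce^3+][OH^-]^3
If s mol/L dissolves here, [Ce^3+] = s, [OH^-] = 0.0067 + 3s ≈ 0.0067 (since OH^- from NaOH dominates).
Ksp ≈ s × (0.0067)^3
s = 1.3 × 10^-14 M
Check: 3s = 3.8 x 10^-14 ≪ 0.0067, so the approximation is valid.

s = 1.3e-14 M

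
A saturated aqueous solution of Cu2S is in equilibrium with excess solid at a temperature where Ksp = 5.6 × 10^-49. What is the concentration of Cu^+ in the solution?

[Cu^+] ≈ 1.0 x 10^-16 M

Cu2S(s) <=> 2 Cu^+ + S^2-
Ksp = [Cu^+]^2[S^2-]
With molar solubility s: [Cu^+] = 2s, [S^2-] = s.
Substituting: Ksp = (2s)^2s = 4s^3
s^3 = 5.6 × 10^-49 / 4, so s = 5.19 x 10^-17 M
[Cu^+] = 2s = 1.0 × 10^-16 M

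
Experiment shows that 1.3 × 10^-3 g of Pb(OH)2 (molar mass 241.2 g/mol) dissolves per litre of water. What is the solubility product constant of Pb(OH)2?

Molar solubility s = (1.3 × 10^-3 g/L) / (241.2 g/mol) = 5.39 × 10^-6 M.
Pb(OH)2(s) <=> Pb^2+ + 2 OH^-
Let s = molar solubility. Then [Pb^2+] = s and [OH^-] = 2s.
Ksp = [Pb^2+][OH^-]^2
Substituting: Ksp = s(2s)^2 = 4s^3
With s = 5.39 x 10^-6: Ksp = 6.3 x 10^-16

Ksp = 6.3e-16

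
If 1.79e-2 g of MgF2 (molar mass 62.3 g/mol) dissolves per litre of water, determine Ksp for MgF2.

Molar solubility s = (1.79 x 10^-2 g/L) / (62.3 g/mol) = 2.873 × 10^-4 M.
MgF2(s) <=> Mg^2+ + 2 F^-
With molar solubility s: [Mg^2+] = s, [F^-] = 2s.
Ksp = [Mg^2+][F^-]^2
Substituting: Ksp = s(2s)^2 = 4s^3
Ksp = 4 × (2.873 × 10^-4)^3 = 9.49 × 10^-11

Ksp ≈ 9.49 × 10^-11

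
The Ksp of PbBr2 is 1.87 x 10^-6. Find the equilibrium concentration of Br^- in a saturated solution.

PbBr2(s) <=> Pb^2+(aq) + 2 Br^-(aq)
Ksp = [Pb^2+][Br^-]^2
If s mol/L of PbBr2 dissolves, [Pb^2+] = s and [Br^-] = 2s.
So Ksp = s × (2s)^2 = 4s^3
s = (1.87 x 10^-6 / 4)^(1/3) = 7.761 × 10^-3 M
[Br^-] = 2s = 1.55 x 10^-2 M

[Br^-] ≈ 1.55 × 10^-2 M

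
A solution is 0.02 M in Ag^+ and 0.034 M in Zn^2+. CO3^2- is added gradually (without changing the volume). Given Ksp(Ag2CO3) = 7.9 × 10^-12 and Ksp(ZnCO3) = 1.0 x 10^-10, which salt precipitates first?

Each salt begins to precipitate when Q = Ksp, i.e. when [CO3^2-] reaches its threshold.
For Ag2CO3: 7.9 × 10^-12 = (0.02)^2 × [CO3^2-]  ⇒  [CO3^2-] = 2.0 × 10^-8 M.
For ZnCO3: 1.0 x 10^-10 = 0.034 × [CO3^2-]  ⇒  [CO3^2-] = 2.9 × 10^-9 M.
The salt with the lower threshold [CO3^2-] precipitates first: ZnCO3.

ZnCO3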